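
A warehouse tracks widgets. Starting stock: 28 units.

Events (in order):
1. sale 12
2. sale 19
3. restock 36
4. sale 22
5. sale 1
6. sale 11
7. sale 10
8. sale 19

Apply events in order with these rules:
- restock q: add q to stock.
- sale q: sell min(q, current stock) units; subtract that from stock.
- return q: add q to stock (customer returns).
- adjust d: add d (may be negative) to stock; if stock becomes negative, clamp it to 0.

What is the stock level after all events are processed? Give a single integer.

Processing events:
Start: stock = 28
  Event 1 (sale 12): sell min(12,28)=12. stock: 28 - 12 = 16. total_sold = 12
  Event 2 (sale 19): sell min(19,16)=16. stock: 16 - 16 = 0. total_sold = 28
  Event 3 (restock 36): 0 + 36 = 36
  Event 4 (sale 22): sell min(22,36)=22. stock: 36 - 22 = 14. total_sold = 50
  Event 5 (sale 1): sell min(1,14)=1. stock: 14 - 1 = 13. total_sold = 51
  Event 6 (sale 11): sell min(11,13)=11. stock: 13 - 11 = 2. total_sold = 62
  Event 7 (sale 10): sell min(10,2)=2. stock: 2 - 2 = 0. total_sold = 64
  Event 8 (sale 19): sell min(19,0)=0. stock: 0 - 0 = 0. total_sold = 64
Final: stock = 0, total_sold = 64

Answer: 0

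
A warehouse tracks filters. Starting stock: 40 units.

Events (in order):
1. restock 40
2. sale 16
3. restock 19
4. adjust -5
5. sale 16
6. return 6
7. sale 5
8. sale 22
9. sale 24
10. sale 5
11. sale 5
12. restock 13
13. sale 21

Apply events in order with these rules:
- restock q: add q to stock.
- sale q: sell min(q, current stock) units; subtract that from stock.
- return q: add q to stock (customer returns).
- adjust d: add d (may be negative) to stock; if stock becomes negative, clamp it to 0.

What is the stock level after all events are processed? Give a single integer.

Answer: 0

Derivation:
Processing events:
Start: stock = 40
  Event 1 (restock 40): 40 + 40 = 80
  Event 2 (sale 16): sell min(16,80)=16. stock: 80 - 16 = 64. total_sold = 16
  Event 3 (restock 19): 64 + 19 = 83
  Event 4 (adjust -5): 83 + -5 = 78
  Event 5 (sale 16): sell min(16,78)=16. stock: 78 - 16 = 62. total_sold = 32
  Event 6 (return 6): 62 + 6 = 68
  Event 7 (sale 5): sell min(5,68)=5. stock: 68 - 5 = 63. total_sold = 37
  Event 8 (sale 22): sell min(22,63)=22. stock: 63 - 22 = 41. total_sold = 59
  Event 9 (sale 24): sell min(24,41)=24. stock: 41 - 24 = 17. total_sold = 83
  Event 10 (sale 5): sell min(5,17)=5. stock: 17 - 5 = 12. total_sold = 88
  Event 11 (sale 5): sell min(5,12)=5. stock: 12 - 5 = 7. total_sold = 93
  Event 12 (restock 13): 7 + 13 = 20
  Event 13 (sale 21): sell min(21,20)=20. stock: 20 - 20 = 0. total_sold = 113
Final: stock = 0, total_sold = 113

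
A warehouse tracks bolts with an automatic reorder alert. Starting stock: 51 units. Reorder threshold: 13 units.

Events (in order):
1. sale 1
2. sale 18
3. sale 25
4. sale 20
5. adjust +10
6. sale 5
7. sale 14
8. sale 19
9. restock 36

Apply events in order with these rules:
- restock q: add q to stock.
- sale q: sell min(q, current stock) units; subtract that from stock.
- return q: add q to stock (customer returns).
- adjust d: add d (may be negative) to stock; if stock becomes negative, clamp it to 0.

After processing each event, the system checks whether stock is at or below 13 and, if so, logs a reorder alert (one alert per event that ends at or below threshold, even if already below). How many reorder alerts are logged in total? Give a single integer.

Processing events:
Start: stock = 51
  Event 1 (sale 1): sell min(1,51)=1. stock: 51 - 1 = 50. total_sold = 1
  Event 2 (sale 18): sell min(18,50)=18. stock: 50 - 18 = 32. total_sold = 19
  Event 3 (sale 25): sell min(25,32)=25. stock: 32 - 25 = 7. total_sold = 44
  Event 4 (sale 20): sell min(20,7)=7. stock: 7 - 7 = 0. total_sold = 51
  Event 5 (adjust +10): 0 + 10 = 10
  Event 6 (sale 5): sell min(5,10)=5. stock: 10 - 5 = 5. total_sold = 56
  Event 7 (sale 14): sell min(14,5)=5. stock: 5 - 5 = 0. total_sold = 61
  Event 8 (sale 19): sell min(19,0)=0. stock: 0 - 0 = 0. total_sold = 61
  Event 9 (restock 36): 0 + 36 = 36
Final: stock = 36, total_sold = 61

Checking against threshold 13:
  After event 1: stock=50 > 13
  After event 2: stock=32 > 13
  After event 3: stock=7 <= 13 -> ALERT
  After event 4: stock=0 <= 13 -> ALERT
  After event 5: stock=10 <= 13 -> ALERT
  After event 6: stock=5 <= 13 -> ALERT
  After event 7: stock=0 <= 13 -> ALERT
  After event 8: stock=0 <= 13 -> ALERT
  After event 9: stock=36 > 13
Alert events: [3, 4, 5, 6, 7, 8]. Count = 6

Answer: 6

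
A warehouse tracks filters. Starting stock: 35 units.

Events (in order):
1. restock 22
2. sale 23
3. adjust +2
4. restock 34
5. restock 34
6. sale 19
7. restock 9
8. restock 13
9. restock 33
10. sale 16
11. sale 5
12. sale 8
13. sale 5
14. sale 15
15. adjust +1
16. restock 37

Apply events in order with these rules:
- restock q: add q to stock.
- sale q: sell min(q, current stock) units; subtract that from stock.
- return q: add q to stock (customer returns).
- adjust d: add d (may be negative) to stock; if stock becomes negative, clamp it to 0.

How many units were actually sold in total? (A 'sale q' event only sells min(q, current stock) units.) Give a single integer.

Answer: 91

Derivation:
Processing events:
Start: stock = 35
  Event 1 (restock 22): 35 + 22 = 57
  Event 2 (sale 23): sell min(23,57)=23. stock: 57 - 23 = 34. total_sold = 23
  Event 3 (adjust +2): 34 + 2 = 36
  Event 4 (restock 34): 36 + 34 = 70
  Event 5 (restock 34): 70 + 34 = 104
  Event 6 (sale 19): sell min(19,104)=19. stock: 104 - 19 = 85. total_sold = 42
  Event 7 (restock 9): 85 + 9 = 94
  Event 8 (restock 13): 94 + 13 = 107
  Event 9 (restock 33): 107 + 33 = 140
  Event 10 (sale 16): sell min(16,140)=16. stock: 140 - 16 = 124. total_sold = 58
  Event 11 (sale 5): sell min(5,124)=5. stock: 124 - 5 = 119. total_sold = 63
  Event 12 (sale 8): sell min(8,119)=8. stock: 119 - 8 = 111. total_sold = 71
  Event 13 (sale 5): sell min(5,111)=5. stock: 111 - 5 = 106. total_sold = 76
  Event 14 (sale 15): sell min(15,106)=15. stock: 106 - 15 = 91. total_sold = 91
  Event 15 (adjust +1): 91 + 1 = 92
  Event 16 (restock 37): 92 + 37 = 129
Final: stock = 129, total_sold = 91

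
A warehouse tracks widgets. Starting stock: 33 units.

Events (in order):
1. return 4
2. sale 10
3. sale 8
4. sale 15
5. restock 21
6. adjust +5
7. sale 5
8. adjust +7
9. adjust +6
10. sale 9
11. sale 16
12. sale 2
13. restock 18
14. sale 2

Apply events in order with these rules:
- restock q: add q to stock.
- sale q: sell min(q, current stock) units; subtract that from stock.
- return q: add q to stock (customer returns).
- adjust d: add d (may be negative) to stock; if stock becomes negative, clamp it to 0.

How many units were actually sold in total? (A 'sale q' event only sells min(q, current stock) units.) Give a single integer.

Processing events:
Start: stock = 33
  Event 1 (return 4): 33 + 4 = 37
  Event 2 (sale 10): sell min(10,37)=10. stock: 37 - 10 = 27. total_sold = 10
  Event 3 (sale 8): sell min(8,27)=8. stock: 27 - 8 = 19. total_sold = 18
  Event 4 (sale 15): sell min(15,19)=15. stock: 19 - 15 = 4. total_sold = 33
  Event 5 (restock 21): 4 + 21 = 25
  Event 6 (adjust +5): 25 + 5 = 30
  Event 7 (sale 5): sell min(5,30)=5. stock: 30 - 5 = 25. total_sold = 38
  Event 8 (adjust +7): 25 + 7 = 32
  Event 9 (adjust +6): 32 + 6 = 38
  Event 10 (sale 9): sell min(9,38)=9. stock: 38 - 9 = 29. total_sold = 47
  Event 11 (sale 16): sell min(16,29)=16. stock: 29 - 16 = 13. total_sold = 63
  Event 12 (sale 2): sell min(2,13)=2. stock: 13 - 2 = 11. total_sold = 65
  Event 13 (restock 18): 11 + 18 = 29
  Event 14 (sale 2): sell min(2,29)=2. stock: 29 - 2 = 27. total_sold = 67
Final: stock = 27, total_sold = 67

Answer: 67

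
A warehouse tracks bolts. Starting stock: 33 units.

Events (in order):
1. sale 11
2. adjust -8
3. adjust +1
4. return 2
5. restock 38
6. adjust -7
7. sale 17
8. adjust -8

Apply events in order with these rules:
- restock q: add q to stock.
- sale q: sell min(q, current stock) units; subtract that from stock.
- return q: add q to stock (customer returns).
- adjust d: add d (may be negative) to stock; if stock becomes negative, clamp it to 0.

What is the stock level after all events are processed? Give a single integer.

Processing events:
Start: stock = 33
  Event 1 (sale 11): sell min(11,33)=11. stock: 33 - 11 = 22. total_sold = 11
  Event 2 (adjust -8): 22 + -8 = 14
  Event 3 (adjust +1): 14 + 1 = 15
  Event 4 (return 2): 15 + 2 = 17
  Event 5 (restock 38): 17 + 38 = 55
  Event 6 (adjust -7): 55 + -7 = 48
  Event 7 (sale 17): sell min(17,48)=17. stock: 48 - 17 = 31. total_sold = 28
  Event 8 (adjust -8): 31 + -8 = 23
Final: stock = 23, total_sold = 28

Answer: 23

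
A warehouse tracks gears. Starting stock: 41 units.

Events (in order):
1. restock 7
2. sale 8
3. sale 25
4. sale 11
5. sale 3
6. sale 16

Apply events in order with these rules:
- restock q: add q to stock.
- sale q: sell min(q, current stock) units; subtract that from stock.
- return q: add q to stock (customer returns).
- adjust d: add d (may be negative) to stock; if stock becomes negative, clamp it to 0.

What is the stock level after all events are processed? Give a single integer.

Processing events:
Start: stock = 41
  Event 1 (restock 7): 41 + 7 = 48
  Event 2 (sale 8): sell min(8,48)=8. stock: 48 - 8 = 40. total_sold = 8
  Event 3 (sale 25): sell min(25,40)=25. stock: 40 - 25 = 15. total_sold = 33
  Event 4 (sale 11): sell min(11,15)=11. stock: 15 - 11 = 4. total_sold = 44
  Event 5 (sale 3): sell min(3,4)=3. stock: 4 - 3 = 1. total_sold = 47
  Event 6 (sale 16): sell min(16,1)=1. stock: 1 - 1 = 0. total_sold = 48
Final: stock = 0, total_sold = 48

Answer: 0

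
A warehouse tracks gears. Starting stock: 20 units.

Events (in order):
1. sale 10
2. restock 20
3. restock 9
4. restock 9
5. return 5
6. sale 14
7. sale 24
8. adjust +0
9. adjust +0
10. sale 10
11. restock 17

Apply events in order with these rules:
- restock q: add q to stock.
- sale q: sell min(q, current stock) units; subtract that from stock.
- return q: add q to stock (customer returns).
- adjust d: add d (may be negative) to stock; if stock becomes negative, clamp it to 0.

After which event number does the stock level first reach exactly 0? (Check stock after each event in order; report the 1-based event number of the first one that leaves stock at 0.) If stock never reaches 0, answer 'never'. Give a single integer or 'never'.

Answer: never

Derivation:
Processing events:
Start: stock = 20
  Event 1 (sale 10): sell min(10,20)=10. stock: 20 - 10 = 10. total_sold = 10
  Event 2 (restock 20): 10 + 20 = 30
  Event 3 (restock 9): 30 + 9 = 39
  Event 4 (restock 9): 39 + 9 = 48
  Event 5 (return 5): 48 + 5 = 53
  Event 6 (sale 14): sell min(14,53)=14. stock: 53 - 14 = 39. total_sold = 24
  Event 7 (sale 24): sell min(24,39)=24. stock: 39 - 24 = 15. total_sold = 48
  Event 8 (adjust +0): 15 + 0 = 15
  Event 9 (adjust +0): 15 + 0 = 15
  Event 10 (sale 10): sell min(10,15)=10. stock: 15 - 10 = 5. total_sold = 58
  Event 11 (restock 17): 5 + 17 = 22
Final: stock = 22, total_sold = 58

Stock never reaches 0.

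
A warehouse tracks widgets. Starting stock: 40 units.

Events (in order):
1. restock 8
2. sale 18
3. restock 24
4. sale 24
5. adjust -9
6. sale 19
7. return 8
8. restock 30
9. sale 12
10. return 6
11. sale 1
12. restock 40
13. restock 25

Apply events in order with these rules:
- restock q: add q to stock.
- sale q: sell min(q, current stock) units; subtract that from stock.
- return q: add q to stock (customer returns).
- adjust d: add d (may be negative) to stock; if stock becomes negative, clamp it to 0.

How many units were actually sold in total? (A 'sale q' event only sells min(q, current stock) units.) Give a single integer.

Processing events:
Start: stock = 40
  Event 1 (restock 8): 40 + 8 = 48
  Event 2 (sale 18): sell min(18,48)=18. stock: 48 - 18 = 30. total_sold = 18
  Event 3 (restock 24): 30 + 24 = 54
  Event 4 (sale 24): sell min(24,54)=24. stock: 54 - 24 = 30. total_sold = 42
  Event 5 (adjust -9): 30 + -9 = 21
  Event 6 (sale 19): sell min(19,21)=19. stock: 21 - 19 = 2. total_sold = 61
  Event 7 (return 8): 2 + 8 = 10
  Event 8 (restock 30): 10 + 30 = 40
  Event 9 (sale 12): sell min(12,40)=12. stock: 40 - 12 = 28. total_sold = 73
  Event 10 (return 6): 28 + 6 = 34
  Event 11 (sale 1): sell min(1,34)=1. stock: 34 - 1 = 33. total_sold = 74
  Event 12 (restock 40): 33 + 40 = 73
  Event 13 (restock 25): 73 + 25 = 98
Final: stock = 98, total_sold = 74

Answer: 74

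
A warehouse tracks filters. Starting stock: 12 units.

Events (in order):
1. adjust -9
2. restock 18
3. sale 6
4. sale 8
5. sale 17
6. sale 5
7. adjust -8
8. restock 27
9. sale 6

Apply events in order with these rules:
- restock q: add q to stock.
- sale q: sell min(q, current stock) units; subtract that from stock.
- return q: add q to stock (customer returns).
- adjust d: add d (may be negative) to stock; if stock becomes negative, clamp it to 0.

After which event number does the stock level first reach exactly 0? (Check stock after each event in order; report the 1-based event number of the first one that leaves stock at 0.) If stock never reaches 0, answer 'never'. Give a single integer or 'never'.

Answer: 5

Derivation:
Processing events:
Start: stock = 12
  Event 1 (adjust -9): 12 + -9 = 3
  Event 2 (restock 18): 3 + 18 = 21
  Event 3 (sale 6): sell min(6,21)=6. stock: 21 - 6 = 15. total_sold = 6
  Event 4 (sale 8): sell min(8,15)=8. stock: 15 - 8 = 7. total_sold = 14
  Event 5 (sale 17): sell min(17,7)=7. stock: 7 - 7 = 0. total_sold = 21
  Event 6 (sale 5): sell min(5,0)=0. stock: 0 - 0 = 0. total_sold = 21
  Event 7 (adjust -8): 0 + -8 = 0 (clamped to 0)
  Event 8 (restock 27): 0 + 27 = 27
  Event 9 (sale 6): sell min(6,27)=6. stock: 27 - 6 = 21. total_sold = 27
Final: stock = 21, total_sold = 27

First zero at event 5.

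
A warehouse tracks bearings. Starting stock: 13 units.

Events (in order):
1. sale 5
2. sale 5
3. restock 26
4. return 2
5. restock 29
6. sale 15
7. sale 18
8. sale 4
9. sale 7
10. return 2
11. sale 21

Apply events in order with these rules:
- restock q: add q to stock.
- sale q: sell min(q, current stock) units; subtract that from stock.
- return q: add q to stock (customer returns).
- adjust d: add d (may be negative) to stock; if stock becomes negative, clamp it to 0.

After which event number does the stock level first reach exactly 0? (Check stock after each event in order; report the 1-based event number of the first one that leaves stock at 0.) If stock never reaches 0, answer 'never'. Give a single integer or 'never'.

Processing events:
Start: stock = 13
  Event 1 (sale 5): sell min(5,13)=5. stock: 13 - 5 = 8. total_sold = 5
  Event 2 (sale 5): sell min(5,8)=5. stock: 8 - 5 = 3. total_sold = 10
  Event 3 (restock 26): 3 + 26 = 29
  Event 4 (return 2): 29 + 2 = 31
  Event 5 (restock 29): 31 + 29 = 60
  Event 6 (sale 15): sell min(15,60)=15. stock: 60 - 15 = 45. total_sold = 25
  Event 7 (sale 18): sell min(18,45)=18. stock: 45 - 18 = 27. total_sold = 43
  Event 8 (sale 4): sell min(4,27)=4. stock: 27 - 4 = 23. total_sold = 47
  Event 9 (sale 7): sell min(7,23)=7. stock: 23 - 7 = 16. total_sold = 54
  Event 10 (return 2): 16 + 2 = 18
  Event 11 (sale 21): sell min(21,18)=18. stock: 18 - 18 = 0. total_sold = 72
Final: stock = 0, total_sold = 72

First zero at event 11.

Answer: 11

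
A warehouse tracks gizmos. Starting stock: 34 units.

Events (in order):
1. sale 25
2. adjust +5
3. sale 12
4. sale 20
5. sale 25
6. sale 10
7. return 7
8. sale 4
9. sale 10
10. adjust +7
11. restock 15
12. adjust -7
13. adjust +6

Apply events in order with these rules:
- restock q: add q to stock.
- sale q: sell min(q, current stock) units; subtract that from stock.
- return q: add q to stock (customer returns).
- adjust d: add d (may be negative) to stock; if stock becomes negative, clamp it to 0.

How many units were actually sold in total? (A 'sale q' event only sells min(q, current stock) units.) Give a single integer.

Processing events:
Start: stock = 34
  Event 1 (sale 25): sell min(25,34)=25. stock: 34 - 25 = 9. total_sold = 25
  Event 2 (adjust +5): 9 + 5 = 14
  Event 3 (sale 12): sell min(12,14)=12. stock: 14 - 12 = 2. total_sold = 37
  Event 4 (sale 20): sell min(20,2)=2. stock: 2 - 2 = 0. total_sold = 39
  Event 5 (sale 25): sell min(25,0)=0. stock: 0 - 0 = 0. total_sold = 39
  Event 6 (sale 10): sell min(10,0)=0. stock: 0 - 0 = 0. total_sold = 39
  Event 7 (return 7): 0 + 7 = 7
  Event 8 (sale 4): sell min(4,7)=4. stock: 7 - 4 = 3. total_sold = 43
  Event 9 (sale 10): sell min(10,3)=3. stock: 3 - 3 = 0. total_sold = 46
  Event 10 (adjust +7): 0 + 7 = 7
  Event 11 (restock 15): 7 + 15 = 22
  Event 12 (adjust -7): 22 + -7 = 15
  Event 13 (adjust +6): 15 + 6 = 21
Final: stock = 21, total_sold = 46

Answer: 46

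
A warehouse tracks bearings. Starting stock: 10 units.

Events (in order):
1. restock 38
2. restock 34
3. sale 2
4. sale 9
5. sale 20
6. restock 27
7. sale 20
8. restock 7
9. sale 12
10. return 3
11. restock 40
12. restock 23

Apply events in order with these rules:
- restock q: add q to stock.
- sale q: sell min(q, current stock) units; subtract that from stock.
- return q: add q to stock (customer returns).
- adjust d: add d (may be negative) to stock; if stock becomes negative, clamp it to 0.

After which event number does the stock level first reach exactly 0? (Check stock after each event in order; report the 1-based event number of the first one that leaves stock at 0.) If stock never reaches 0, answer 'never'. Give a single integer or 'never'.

Answer: never

Derivation:
Processing events:
Start: stock = 10
  Event 1 (restock 38): 10 + 38 = 48
  Event 2 (restock 34): 48 + 34 = 82
  Event 3 (sale 2): sell min(2,82)=2. stock: 82 - 2 = 80. total_sold = 2
  Event 4 (sale 9): sell min(9,80)=9. stock: 80 - 9 = 71. total_sold = 11
  Event 5 (sale 20): sell min(20,71)=20. stock: 71 - 20 = 51. total_sold = 31
  Event 6 (restock 27): 51 + 27 = 78
  Event 7 (sale 20): sell min(20,78)=20. stock: 78 - 20 = 58. total_sold = 51
  Event 8 (restock 7): 58 + 7 = 65
  Event 9 (sale 12): sell min(12,65)=12. stock: 65 - 12 = 53. total_sold = 63
  Event 10 (return 3): 53 + 3 = 56
  Event 11 (restock 40): 56 + 40 = 96
  Event 12 (restock 23): 96 + 23 = 119
Final: stock = 119, total_sold = 63

Stock never reaches 0.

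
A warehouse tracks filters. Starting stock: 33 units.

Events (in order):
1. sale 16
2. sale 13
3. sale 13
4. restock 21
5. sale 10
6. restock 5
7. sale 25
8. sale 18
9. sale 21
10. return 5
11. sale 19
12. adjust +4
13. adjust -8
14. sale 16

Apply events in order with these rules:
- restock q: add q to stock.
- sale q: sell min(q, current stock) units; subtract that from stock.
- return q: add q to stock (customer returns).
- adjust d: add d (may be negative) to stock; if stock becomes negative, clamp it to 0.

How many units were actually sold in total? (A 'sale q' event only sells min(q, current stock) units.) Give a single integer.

Answer: 64

Derivation:
Processing events:
Start: stock = 33
  Event 1 (sale 16): sell min(16,33)=16. stock: 33 - 16 = 17. total_sold = 16
  Event 2 (sale 13): sell min(13,17)=13. stock: 17 - 13 = 4. total_sold = 29
  Event 3 (sale 13): sell min(13,4)=4. stock: 4 - 4 = 0. total_sold = 33
  Event 4 (restock 21): 0 + 21 = 21
  Event 5 (sale 10): sell min(10,21)=10. stock: 21 - 10 = 11. total_sold = 43
  Event 6 (restock 5): 11 + 5 = 16
  Event 7 (sale 25): sell min(25,16)=16. stock: 16 - 16 = 0. total_sold = 59
  Event 8 (sale 18): sell min(18,0)=0. stock: 0 - 0 = 0. total_sold = 59
  Event 9 (sale 21): sell min(21,0)=0. stock: 0 - 0 = 0. total_sold = 59
  Event 10 (return 5): 0 + 5 = 5
  Event 11 (sale 19): sell min(19,5)=5. stock: 5 - 5 = 0. total_sold = 64
  Event 12 (adjust +4): 0 + 4 = 4
  Event 13 (adjust -8): 4 + -8 = 0 (clamped to 0)
  Event 14 (sale 16): sell min(16,0)=0. stock: 0 - 0 = 0. total_sold = 64
Final: stock = 0, total_sold = 64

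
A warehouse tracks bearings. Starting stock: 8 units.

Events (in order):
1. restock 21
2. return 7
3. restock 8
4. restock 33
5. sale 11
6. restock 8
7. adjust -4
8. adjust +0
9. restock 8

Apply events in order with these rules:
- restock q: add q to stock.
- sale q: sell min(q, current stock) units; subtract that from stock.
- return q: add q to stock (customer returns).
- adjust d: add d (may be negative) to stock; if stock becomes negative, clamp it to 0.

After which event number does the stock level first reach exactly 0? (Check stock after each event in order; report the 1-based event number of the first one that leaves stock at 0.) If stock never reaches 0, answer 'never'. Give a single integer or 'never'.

Answer: never

Derivation:
Processing events:
Start: stock = 8
  Event 1 (restock 21): 8 + 21 = 29
  Event 2 (return 7): 29 + 7 = 36
  Event 3 (restock 8): 36 + 8 = 44
  Event 4 (restock 33): 44 + 33 = 77
  Event 5 (sale 11): sell min(11,77)=11. stock: 77 - 11 = 66. total_sold = 11
  Event 6 (restock 8): 66 + 8 = 74
  Event 7 (adjust -4): 74 + -4 = 70
  Event 8 (adjust +0): 70 + 0 = 70
  Event 9 (restock 8): 70 + 8 = 78
Final: stock = 78, total_sold = 11

Stock never reaches 0.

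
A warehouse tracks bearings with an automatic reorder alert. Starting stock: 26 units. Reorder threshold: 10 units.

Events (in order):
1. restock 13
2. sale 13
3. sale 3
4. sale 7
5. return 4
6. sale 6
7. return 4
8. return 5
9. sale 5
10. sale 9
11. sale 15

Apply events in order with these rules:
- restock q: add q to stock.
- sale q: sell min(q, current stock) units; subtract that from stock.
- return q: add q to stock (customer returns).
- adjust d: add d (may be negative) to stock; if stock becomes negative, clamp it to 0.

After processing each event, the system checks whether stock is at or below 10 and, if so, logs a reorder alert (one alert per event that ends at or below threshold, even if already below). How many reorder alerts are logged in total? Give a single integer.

Processing events:
Start: stock = 26
  Event 1 (restock 13): 26 + 13 = 39
  Event 2 (sale 13): sell min(13,39)=13. stock: 39 - 13 = 26. total_sold = 13
  Event 3 (sale 3): sell min(3,26)=3. stock: 26 - 3 = 23. total_sold = 16
  Event 4 (sale 7): sell min(7,23)=7. stock: 23 - 7 = 16. total_sold = 23
  Event 5 (return 4): 16 + 4 = 20
  Event 6 (sale 6): sell min(6,20)=6. stock: 20 - 6 = 14. total_sold = 29
  Event 7 (return 4): 14 + 4 = 18
  Event 8 (return 5): 18 + 5 = 23
  Event 9 (sale 5): sell min(5,23)=5. stock: 23 - 5 = 18. total_sold = 34
  Event 10 (sale 9): sell min(9,18)=9. stock: 18 - 9 = 9. total_sold = 43
  Event 11 (sale 15): sell min(15,9)=9. stock: 9 - 9 = 0. total_sold = 52
Final: stock = 0, total_sold = 52

Checking against threshold 10:
  After event 1: stock=39 > 10
  After event 2: stock=26 > 10
  After event 3: stock=23 > 10
  After event 4: stock=16 > 10
  After event 5: stock=20 > 10
  After event 6: stock=14 > 10
  After event 7: stock=18 > 10
  After event 8: stock=23 > 10
  After event 9: stock=18 > 10
  After event 10: stock=9 <= 10 -> ALERT
  After event 11: stock=0 <= 10 -> ALERT
Alert events: [10, 11]. Count = 2

Answer: 2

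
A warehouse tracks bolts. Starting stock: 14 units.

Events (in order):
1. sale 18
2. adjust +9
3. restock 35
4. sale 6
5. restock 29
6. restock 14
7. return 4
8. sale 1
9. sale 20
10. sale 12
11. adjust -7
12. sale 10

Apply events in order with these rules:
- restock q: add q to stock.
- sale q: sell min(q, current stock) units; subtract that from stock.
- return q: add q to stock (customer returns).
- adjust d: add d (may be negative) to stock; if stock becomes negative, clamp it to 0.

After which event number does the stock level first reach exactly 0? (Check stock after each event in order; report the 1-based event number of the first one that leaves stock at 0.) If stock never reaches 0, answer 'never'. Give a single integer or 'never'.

Answer: 1

Derivation:
Processing events:
Start: stock = 14
  Event 1 (sale 18): sell min(18,14)=14. stock: 14 - 14 = 0. total_sold = 14
  Event 2 (adjust +9): 0 + 9 = 9
  Event 3 (restock 35): 9 + 35 = 44
  Event 4 (sale 6): sell min(6,44)=6. stock: 44 - 6 = 38. total_sold = 20
  Event 5 (restock 29): 38 + 29 = 67
  Event 6 (restock 14): 67 + 14 = 81
  Event 7 (return 4): 81 + 4 = 85
  Event 8 (sale 1): sell min(1,85)=1. stock: 85 - 1 = 84. total_sold = 21
  Event 9 (sale 20): sell min(20,84)=20. stock: 84 - 20 = 64. total_sold = 41
  Event 10 (sale 12): sell min(12,64)=12. stock: 64 - 12 = 52. total_sold = 53
  Event 11 (adjust -7): 52 + -7 = 45
  Event 12 (sale 10): sell min(10,45)=10. stock: 45 - 10 = 35. total_sold = 63
Final: stock = 35, total_sold = 63

First zero at event 1.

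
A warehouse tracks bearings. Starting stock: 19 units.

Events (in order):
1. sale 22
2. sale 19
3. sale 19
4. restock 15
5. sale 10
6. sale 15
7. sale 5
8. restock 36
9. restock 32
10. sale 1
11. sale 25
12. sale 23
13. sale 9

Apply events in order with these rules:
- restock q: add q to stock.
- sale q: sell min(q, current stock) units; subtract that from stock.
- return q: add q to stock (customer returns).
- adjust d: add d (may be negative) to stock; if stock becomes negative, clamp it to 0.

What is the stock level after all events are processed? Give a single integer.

Processing events:
Start: stock = 19
  Event 1 (sale 22): sell min(22,19)=19. stock: 19 - 19 = 0. total_sold = 19
  Event 2 (sale 19): sell min(19,0)=0. stock: 0 - 0 = 0. total_sold = 19
  Event 3 (sale 19): sell min(19,0)=0. stock: 0 - 0 = 0. total_sold = 19
  Event 4 (restock 15): 0 + 15 = 15
  Event 5 (sale 10): sell min(10,15)=10. stock: 15 - 10 = 5. total_sold = 29
  Event 6 (sale 15): sell min(15,5)=5. stock: 5 - 5 = 0. total_sold = 34
  Event 7 (sale 5): sell min(5,0)=0. stock: 0 - 0 = 0. total_sold = 34
  Event 8 (restock 36): 0 + 36 = 36
  Event 9 (restock 32): 36 + 32 = 68
  Event 10 (sale 1): sell min(1,68)=1. stock: 68 - 1 = 67. total_sold = 35
  Event 11 (sale 25): sell min(25,67)=25. stock: 67 - 25 = 42. total_sold = 60
  Event 12 (sale 23): sell min(23,42)=23. stock: 42 - 23 = 19. total_sold = 83
  Event 13 (sale 9): sell min(9,19)=9. stock: 19 - 9 = 10. total_sold = 92
Final: stock = 10, total_sold = 92

Answer: 10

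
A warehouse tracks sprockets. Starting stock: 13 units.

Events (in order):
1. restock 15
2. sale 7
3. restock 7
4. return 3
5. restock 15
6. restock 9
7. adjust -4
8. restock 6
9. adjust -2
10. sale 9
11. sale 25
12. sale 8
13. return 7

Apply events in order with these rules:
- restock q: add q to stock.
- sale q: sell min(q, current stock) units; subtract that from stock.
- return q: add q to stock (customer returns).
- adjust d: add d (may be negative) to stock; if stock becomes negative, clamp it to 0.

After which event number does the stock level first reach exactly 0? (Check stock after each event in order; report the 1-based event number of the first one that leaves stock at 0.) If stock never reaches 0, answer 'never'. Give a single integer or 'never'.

Processing events:
Start: stock = 13
  Event 1 (restock 15): 13 + 15 = 28
  Event 2 (sale 7): sell min(7,28)=7. stock: 28 - 7 = 21. total_sold = 7
  Event 3 (restock 7): 21 + 7 = 28
  Event 4 (return 3): 28 + 3 = 31
  Event 5 (restock 15): 31 + 15 = 46
  Event 6 (restock 9): 46 + 9 = 55
  Event 7 (adjust -4): 55 + -4 = 51
  Event 8 (restock 6): 51 + 6 = 57
  Event 9 (adjust -2): 57 + -2 = 55
  Event 10 (sale 9): sell min(9,55)=9. stock: 55 - 9 = 46. total_sold = 16
  Event 11 (sale 25): sell min(25,46)=25. stock: 46 - 25 = 21. total_sold = 41
  Event 12 (sale 8): sell min(8,21)=8. stock: 21 - 8 = 13. total_sold = 49
  Event 13 (return 7): 13 + 7 = 20
Final: stock = 20, total_sold = 49

Stock never reaches 0.

Answer: never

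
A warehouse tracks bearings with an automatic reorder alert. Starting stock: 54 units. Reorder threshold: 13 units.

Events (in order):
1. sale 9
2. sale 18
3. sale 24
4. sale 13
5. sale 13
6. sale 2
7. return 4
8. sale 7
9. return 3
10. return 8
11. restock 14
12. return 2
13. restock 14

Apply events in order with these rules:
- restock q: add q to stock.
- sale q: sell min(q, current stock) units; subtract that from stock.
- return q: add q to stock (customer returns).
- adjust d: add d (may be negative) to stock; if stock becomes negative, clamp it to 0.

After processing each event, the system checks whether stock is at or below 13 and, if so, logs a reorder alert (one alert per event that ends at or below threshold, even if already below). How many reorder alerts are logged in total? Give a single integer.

Processing events:
Start: stock = 54
  Event 1 (sale 9): sell min(9,54)=9. stock: 54 - 9 = 45. total_sold = 9
  Event 2 (sale 18): sell min(18,45)=18. stock: 45 - 18 = 27. total_sold = 27
  Event 3 (sale 24): sell min(24,27)=24. stock: 27 - 24 = 3. total_sold = 51
  Event 4 (sale 13): sell min(13,3)=3. stock: 3 - 3 = 0. total_sold = 54
  Event 5 (sale 13): sell min(13,0)=0. stock: 0 - 0 = 0. total_sold = 54
  Event 6 (sale 2): sell min(2,0)=0. stock: 0 - 0 = 0. total_sold = 54
  Event 7 (return 4): 0 + 4 = 4
  Event 8 (sale 7): sell min(7,4)=4. stock: 4 - 4 = 0. total_sold = 58
  Event 9 (return 3): 0 + 3 = 3
  Event 10 (return 8): 3 + 8 = 11
  Event 11 (restock 14): 11 + 14 = 25
  Event 12 (return 2): 25 + 2 = 27
  Event 13 (restock 14): 27 + 14 = 41
Final: stock = 41, total_sold = 58

Checking against threshold 13:
  After event 1: stock=45 > 13
  After event 2: stock=27 > 13
  After event 3: stock=3 <= 13 -> ALERT
  After event 4: stock=0 <= 13 -> ALERT
  After event 5: stock=0 <= 13 -> ALERT
  After event 6: stock=0 <= 13 -> ALERT
  After event 7: stock=4 <= 13 -> ALERT
  After event 8: stock=0 <= 13 -> ALERT
  After event 9: stock=3 <= 13 -> ALERT
  After event 10: stock=11 <= 13 -> ALERT
  After event 11: stock=25 > 13
  After event 12: stock=27 > 13
  After event 13: stock=41 > 13
Alert events: [3, 4, 5, 6, 7, 8, 9, 10]. Count = 8

Answer: 8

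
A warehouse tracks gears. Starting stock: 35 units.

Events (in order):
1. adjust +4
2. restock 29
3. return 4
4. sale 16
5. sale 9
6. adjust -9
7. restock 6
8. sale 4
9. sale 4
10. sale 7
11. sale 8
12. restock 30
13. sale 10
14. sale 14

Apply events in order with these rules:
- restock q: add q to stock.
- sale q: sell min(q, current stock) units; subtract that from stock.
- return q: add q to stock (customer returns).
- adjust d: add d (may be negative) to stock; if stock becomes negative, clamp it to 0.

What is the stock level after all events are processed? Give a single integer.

Answer: 27

Derivation:
Processing events:
Start: stock = 35
  Event 1 (adjust +4): 35 + 4 = 39
  Event 2 (restock 29): 39 + 29 = 68
  Event 3 (return 4): 68 + 4 = 72
  Event 4 (sale 16): sell min(16,72)=16. stock: 72 - 16 = 56. total_sold = 16
  Event 5 (sale 9): sell min(9,56)=9. stock: 56 - 9 = 47. total_sold = 25
  Event 6 (adjust -9): 47 + -9 = 38
  Event 7 (restock 6): 38 + 6 = 44
  Event 8 (sale 4): sell min(4,44)=4. stock: 44 - 4 = 40. total_sold = 29
  Event 9 (sale 4): sell min(4,40)=4. stock: 40 - 4 = 36. total_sold = 33
  Event 10 (sale 7): sell min(7,36)=7. stock: 36 - 7 = 29. total_sold = 40
  Event 11 (sale 8): sell min(8,29)=8. stock: 29 - 8 = 21. total_sold = 48
  Event 12 (restock 30): 21 + 30 = 51
  Event 13 (sale 10): sell min(10,51)=10. stock: 51 - 10 = 41. total_sold = 58
  Event 14 (sale 14): sell min(14,41)=14. stock: 41 - 14 = 27. total_sold = 72
Final: stock = 27, total_sold = 72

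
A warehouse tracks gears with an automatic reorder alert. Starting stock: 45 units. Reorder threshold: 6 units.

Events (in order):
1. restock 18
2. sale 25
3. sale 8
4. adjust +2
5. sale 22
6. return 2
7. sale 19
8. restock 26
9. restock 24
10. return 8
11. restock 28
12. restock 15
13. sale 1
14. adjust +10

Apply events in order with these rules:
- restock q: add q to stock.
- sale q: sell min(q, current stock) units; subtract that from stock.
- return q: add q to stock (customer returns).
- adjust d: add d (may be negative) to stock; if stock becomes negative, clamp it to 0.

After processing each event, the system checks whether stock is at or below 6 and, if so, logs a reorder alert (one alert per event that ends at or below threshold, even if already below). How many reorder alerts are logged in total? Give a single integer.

Processing events:
Start: stock = 45
  Event 1 (restock 18): 45 + 18 = 63
  Event 2 (sale 25): sell min(25,63)=25. stock: 63 - 25 = 38. total_sold = 25
  Event 3 (sale 8): sell min(8,38)=8. stock: 38 - 8 = 30. total_sold = 33
  Event 4 (adjust +2): 30 + 2 = 32
  Event 5 (sale 22): sell min(22,32)=22. stock: 32 - 22 = 10. total_sold = 55
  Event 6 (return 2): 10 + 2 = 12
  Event 7 (sale 19): sell min(19,12)=12. stock: 12 - 12 = 0. total_sold = 67
  Event 8 (restock 26): 0 + 26 = 26
  Event 9 (restock 24): 26 + 24 = 50
  Event 10 (return 8): 50 + 8 = 58
  Event 11 (restock 28): 58 + 28 = 86
  Event 12 (restock 15): 86 + 15 = 101
  Event 13 (sale 1): sell min(1,101)=1. stock: 101 - 1 = 100. total_sold = 68
  Event 14 (adjust +10): 100 + 10 = 110
Final: stock = 110, total_sold = 68

Checking against threshold 6:
  After event 1: stock=63 > 6
  After event 2: stock=38 > 6
  After event 3: stock=30 > 6
  After event 4: stock=32 > 6
  After event 5: stock=10 > 6
  After event 6: stock=12 > 6
  After event 7: stock=0 <= 6 -> ALERT
  After event 8: stock=26 > 6
  After event 9: stock=50 > 6
  After event 10: stock=58 > 6
  After event 11: stock=86 > 6
  After event 12: stock=101 > 6
  After event 13: stock=100 > 6
  After event 14: stock=110 > 6
Alert events: [7]. Count = 1

Answer: 1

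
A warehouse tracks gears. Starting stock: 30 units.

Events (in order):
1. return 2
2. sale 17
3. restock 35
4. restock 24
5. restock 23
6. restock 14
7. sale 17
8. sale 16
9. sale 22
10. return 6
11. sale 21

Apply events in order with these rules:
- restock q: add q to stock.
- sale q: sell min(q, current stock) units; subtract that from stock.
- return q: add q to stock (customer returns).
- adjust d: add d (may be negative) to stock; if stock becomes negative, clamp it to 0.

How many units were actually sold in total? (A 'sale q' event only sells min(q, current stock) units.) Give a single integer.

Answer: 93

Derivation:
Processing events:
Start: stock = 30
  Event 1 (return 2): 30 + 2 = 32
  Event 2 (sale 17): sell min(17,32)=17. stock: 32 - 17 = 15. total_sold = 17
  Event 3 (restock 35): 15 + 35 = 50
  Event 4 (restock 24): 50 + 24 = 74
  Event 5 (restock 23): 74 + 23 = 97
  Event 6 (restock 14): 97 + 14 = 111
  Event 7 (sale 17): sell min(17,111)=17. stock: 111 - 17 = 94. total_sold = 34
  Event 8 (sale 16): sell min(16,94)=16. stock: 94 - 16 = 78. total_sold = 50
  Event 9 (sale 22): sell min(22,78)=22. stock: 78 - 22 = 56. total_sold = 72
  Event 10 (return 6): 56 + 6 = 62
  Event 11 (sale 21): sell min(21,62)=21. stock: 62 - 21 = 41. total_sold = 93
Final: stock = 41, total_sold = 93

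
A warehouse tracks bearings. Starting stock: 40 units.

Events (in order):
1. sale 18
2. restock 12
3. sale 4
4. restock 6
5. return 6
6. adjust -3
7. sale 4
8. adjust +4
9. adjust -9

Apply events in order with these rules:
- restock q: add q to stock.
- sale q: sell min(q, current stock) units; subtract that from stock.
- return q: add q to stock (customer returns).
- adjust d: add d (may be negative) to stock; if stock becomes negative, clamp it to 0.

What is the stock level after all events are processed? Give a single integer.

Processing events:
Start: stock = 40
  Event 1 (sale 18): sell min(18,40)=18. stock: 40 - 18 = 22. total_sold = 18
  Event 2 (restock 12): 22 + 12 = 34
  Event 3 (sale 4): sell min(4,34)=4. stock: 34 - 4 = 30. total_sold = 22
  Event 4 (restock 6): 30 + 6 = 36
  Event 5 (return 6): 36 + 6 = 42
  Event 6 (adjust -3): 42 + -3 = 39
  Event 7 (sale 4): sell min(4,39)=4. stock: 39 - 4 = 35. total_sold = 26
  Event 8 (adjust +4): 35 + 4 = 39
  Event 9 (adjust -9): 39 + -9 = 30
Final: stock = 30, total_sold = 26

Answer: 30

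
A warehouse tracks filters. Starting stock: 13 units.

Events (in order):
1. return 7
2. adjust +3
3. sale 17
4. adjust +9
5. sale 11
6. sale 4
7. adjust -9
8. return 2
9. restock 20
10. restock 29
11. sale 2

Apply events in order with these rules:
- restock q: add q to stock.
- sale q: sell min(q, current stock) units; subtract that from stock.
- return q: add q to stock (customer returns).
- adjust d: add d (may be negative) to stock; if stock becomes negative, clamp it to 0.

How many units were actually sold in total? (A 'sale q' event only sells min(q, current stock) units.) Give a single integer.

Processing events:
Start: stock = 13
  Event 1 (return 7): 13 + 7 = 20
  Event 2 (adjust +3): 20 + 3 = 23
  Event 3 (sale 17): sell min(17,23)=17. stock: 23 - 17 = 6. total_sold = 17
  Event 4 (adjust +9): 6 + 9 = 15
  Event 5 (sale 11): sell min(11,15)=11. stock: 15 - 11 = 4. total_sold = 28
  Event 6 (sale 4): sell min(4,4)=4. stock: 4 - 4 = 0. total_sold = 32
  Event 7 (adjust -9): 0 + -9 = 0 (clamped to 0)
  Event 8 (return 2): 0 + 2 = 2
  Event 9 (restock 20): 2 + 20 = 22
  Event 10 (restock 29): 22 + 29 = 51
  Event 11 (sale 2): sell min(2,51)=2. stock: 51 - 2 = 49. total_sold = 34
Final: stock = 49, total_sold = 34

Answer: 34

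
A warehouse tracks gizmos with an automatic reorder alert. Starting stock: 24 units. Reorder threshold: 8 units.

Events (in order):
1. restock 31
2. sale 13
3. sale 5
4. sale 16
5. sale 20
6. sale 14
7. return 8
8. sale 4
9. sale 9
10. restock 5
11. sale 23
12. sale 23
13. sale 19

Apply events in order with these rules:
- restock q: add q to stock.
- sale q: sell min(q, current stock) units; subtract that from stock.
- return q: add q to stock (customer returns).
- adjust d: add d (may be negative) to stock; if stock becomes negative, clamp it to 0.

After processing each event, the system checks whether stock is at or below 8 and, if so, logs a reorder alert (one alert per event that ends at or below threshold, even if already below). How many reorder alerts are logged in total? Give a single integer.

Processing events:
Start: stock = 24
  Event 1 (restock 31): 24 + 31 = 55
  Event 2 (sale 13): sell min(13,55)=13. stock: 55 - 13 = 42. total_sold = 13
  Event 3 (sale 5): sell min(5,42)=5. stock: 42 - 5 = 37. total_sold = 18
  Event 4 (sale 16): sell min(16,37)=16. stock: 37 - 16 = 21. total_sold = 34
  Event 5 (sale 20): sell min(20,21)=20. stock: 21 - 20 = 1. total_sold = 54
  Event 6 (sale 14): sell min(14,1)=1. stock: 1 - 1 = 0. total_sold = 55
  Event 7 (return 8): 0 + 8 = 8
  Event 8 (sale 4): sell min(4,8)=4. stock: 8 - 4 = 4. total_sold = 59
  Event 9 (sale 9): sell min(9,4)=4. stock: 4 - 4 = 0. total_sold = 63
  Event 10 (restock 5): 0 + 5 = 5
  Event 11 (sale 23): sell min(23,5)=5. stock: 5 - 5 = 0. total_sold = 68
  Event 12 (sale 23): sell min(23,0)=0. stock: 0 - 0 = 0. total_sold = 68
  Event 13 (sale 19): sell min(19,0)=0. stock: 0 - 0 = 0. total_sold = 68
Final: stock = 0, total_sold = 68

Checking against threshold 8:
  After event 1: stock=55 > 8
  After event 2: stock=42 > 8
  After event 3: stock=37 > 8
  After event 4: stock=21 > 8
  After event 5: stock=1 <= 8 -> ALERT
  After event 6: stock=0 <= 8 -> ALERT
  After event 7: stock=8 <= 8 -> ALERT
  After event 8: stock=4 <= 8 -> ALERT
  After event 9: stock=0 <= 8 -> ALERT
  After event 10: stock=5 <= 8 -> ALERT
  After event 11: stock=0 <= 8 -> ALERT
  After event 12: stock=0 <= 8 -> ALERT
  After event 13: stock=0 <= 8 -> ALERT
Alert events: [5, 6, 7, 8, 9, 10, 11, 12, 13]. Count = 9

Answer: 9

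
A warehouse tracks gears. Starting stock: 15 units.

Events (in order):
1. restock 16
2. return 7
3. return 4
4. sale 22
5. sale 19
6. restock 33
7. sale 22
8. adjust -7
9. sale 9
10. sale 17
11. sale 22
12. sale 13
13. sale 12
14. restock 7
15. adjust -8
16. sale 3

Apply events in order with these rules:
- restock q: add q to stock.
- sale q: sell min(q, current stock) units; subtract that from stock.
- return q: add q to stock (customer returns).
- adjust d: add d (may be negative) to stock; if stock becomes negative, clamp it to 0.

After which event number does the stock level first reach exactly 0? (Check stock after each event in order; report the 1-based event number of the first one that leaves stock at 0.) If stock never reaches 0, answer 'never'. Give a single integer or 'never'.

Answer: 9

Derivation:
Processing events:
Start: stock = 15
  Event 1 (restock 16): 15 + 16 = 31
  Event 2 (return 7): 31 + 7 = 38
  Event 3 (return 4): 38 + 4 = 42
  Event 4 (sale 22): sell min(22,42)=22. stock: 42 - 22 = 20. total_sold = 22
  Event 5 (sale 19): sell min(19,20)=19. stock: 20 - 19 = 1. total_sold = 41
  Event 6 (restock 33): 1 + 33 = 34
  Event 7 (sale 22): sell min(22,34)=22. stock: 34 - 22 = 12. total_sold = 63
  Event 8 (adjust -7): 12 + -7 = 5
  Event 9 (sale 9): sell min(9,5)=5. stock: 5 - 5 = 0. total_sold = 68
  Event 10 (sale 17): sell min(17,0)=0. stock: 0 - 0 = 0. total_sold = 68
  Event 11 (sale 22): sell min(22,0)=0. stock: 0 - 0 = 0. total_sold = 68
  Event 12 (sale 13): sell min(13,0)=0. stock: 0 - 0 = 0. total_sold = 68
  Event 13 (sale 12): sell min(12,0)=0. stock: 0 - 0 = 0. total_sold = 68
  Event 14 (restock 7): 0 + 7 = 7
  Event 15 (adjust -8): 7 + -8 = 0 (clamped to 0)
  Event 16 (sale 3): sell min(3,0)=0. stock: 0 - 0 = 0. total_sold = 68
Final: stock = 0, total_sold = 68

First zero at event 9.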